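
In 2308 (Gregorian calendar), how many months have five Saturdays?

A month of length L has five Saturdays iff its first Saturday is on day ≤ L−28 (so day 1–3 in a 31-day month, 1–2 in a 30-day month, day 1 in a leap February).
Checking each month of 2308: Jan starts Wed (31d); Feb starts Sat (29d) ✓; Mar starts Sun (31d); Apr starts Wed (30d); May starts Fri (31d) ✓; Jun starts Mon (30d); Jul starts Wed (31d); Aug starts Sat (31d) ✓; Sep starts Tue (30d); Oct starts Thu (31d) ✓; Nov starts Sun (30d); Dec starts Tue (31d).
Five-Saturday months: February, May, August, October → 4.

4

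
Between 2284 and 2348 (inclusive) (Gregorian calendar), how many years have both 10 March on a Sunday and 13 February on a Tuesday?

2

Check each year's weekday for 10 March and 13 February:
  2284: Mon/Wed  2285: Tue/Fri  2286: Wed/Sat  2287: Thu/Sun  2288: Sat/Mon  2289: Sun/Wed  2290: Mon/Thu  2291: Tue/Fri  2292: Thu/Sat  2293: Fri/Mon  2294: Sat/Tue  2295: Sun/Wed  2296: Tue/Thu  2297: Wed/Sat  …(37 more)…  2335: Sun/Wed  2336: Tue/Thu  2337: Wed/Sat  2338: Thu/Sun  2339: Fri/Mon  2340: Sun/Tue ✓  2341: Mon/Thu  2342: Tue/Fri  2343: Wed/Sat  2344: Fri/Sun  2345: Sat/Tue  2346: Sun/Wed  2347: Mon/Thu  2348: Wed/Fri
Both conditions hold in: 2312, 2340 — 2.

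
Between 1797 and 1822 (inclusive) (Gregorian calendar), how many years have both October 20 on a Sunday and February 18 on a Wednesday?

Check each year's weekday for October 20 and February 18:
  1797: Fri/Sat  1798: Sat/Sun  1799: Sun/Mon  1800: Mon/Tue  1801: Tue/Wed  1802: Wed/Thu  1803: Thu/Fri  1804: Sat/Sat  1805: Sun/Mon  1806: Mon/Tue  1807: Tue/Wed  1808: Thu/Thu  1809: Fri/Sat  1810: Sat/Sun  1811: Sun/Mon  1812: Tue/Tue  1813: Wed/Thu  1814: Thu/Fri  1815: Fri/Sat  1816: Sun/Sun  1817: Mon/Tue  1818: Tue/Wed  1819: Wed/Thu  1820: Fri/Fri  1821: Sat/Sun  1822: Sun/Mon
Both conditions hold in: no year — 0.

0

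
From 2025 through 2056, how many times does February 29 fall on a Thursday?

1

Leap years in 2025–2056: 8 of them.
Feb 29 weekday advances by 5 (mod 7) from one leap year to the next four years later (or differs when a century non-leap intervenes).
Leap-day weekdays: 2028:Tue 2032:Sun 2036:Fri 2040:Wed 2044:Mon 2048:Sat 2052:Thu✓ 2056:Tue
Thursday: 2052 → 1.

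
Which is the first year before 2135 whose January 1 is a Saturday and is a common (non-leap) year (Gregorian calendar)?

Jan 1 advances by 2 weekdays after a leap year and by 1 after a common year.
2135: Jan 1 is Saturday.
2134: Friday
2133: Thursday
2132: Tuesday (leap)
2131: Monday
2130: Sunday
2129: Saturday
2129 begins on a Saturday and is a common year.

2129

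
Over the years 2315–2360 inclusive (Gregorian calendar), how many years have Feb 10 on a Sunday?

Track Feb 10's weekday year by year (advancing +1, or +2 across a Feb 29):
  2315: Wed  2316: Thu (+1)  2317: Sat (+2)  2318: Sun (+1) ✓  2319: Mon (+1)
  2320: Tue (+1)  2321: Thu (+2)  2322: Fri (+1)  2323: Sat (+1)  2324: Sun (+1) ✓
  2325: Tue (+2)  2326: Wed (+1)  2327: Thu (+1)  2328: Fri (+1)  … (18 more years) …
  2347: Mon (+1)  2348: Tue (+1)  2349: Thu (+2)  2350: Fri (+1)  2351: Sat (+1)
  2352: Sun (+1) ✓  2353: Tue (+2)  2354: Wed (+1)  2355: Thu (+1)  2356: Fri (+1)
  2357: Sun (+2) ✓  2358: Mon (+1)  2359: Tue (+1)  2360: Wed (+1)
Sunday years: 2318, 2324, 2329, 2335, 2346, 2352, 2357 — 7 in total.

7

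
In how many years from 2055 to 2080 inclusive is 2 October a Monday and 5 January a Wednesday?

Check each year's weekday for 2 October and 5 January:
  2055: Sat/Tue  2056: Mon/Wed ✓  2057: Tue/Fri  2058: Wed/Sat  2059: Thu/Sun  2060: Sat/Mon  2061: Sun/Wed  2062: Mon/Thu  2063: Tue/Fri  2064: Thu/Sat  2065: Fri/Mon  2066: Sat/Tue  2067: Sun/Wed  2068: Tue/Thu  2069: Wed/Sat  2070: Thu/Sun  2071: Fri/Mon  2072: Sun/Tue  2073: Mon/Thu  2074: Tue/Fri  2075: Wed/Sat  2076: Fri/Sun  2077: Sat/Tue  2078: Sun/Wed  2079: Mon/Thu  2080: Wed/Fri
Both conditions hold in: 2056 — 1.

1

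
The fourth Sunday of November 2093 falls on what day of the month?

22

November 1, 2093 is a Sunday, so the first Sunday is the 1st.
The fourth Sunday is 1 + 21 = 22.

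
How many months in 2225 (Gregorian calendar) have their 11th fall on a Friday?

Check the 11th of each month of 2225: Jan 11: Tue, Feb 11: Fri, Mar 11: Fri, Apr 11: Mon, May 11: Wed, Jun 11: Sat, Jul 11: Mon, Aug 11: Thu, Sep 11: Sun, Oct 11: Tue, Nov 11: Fri, Dec 11: Sun.
Friday occurs in February, March, November — 3 months.

3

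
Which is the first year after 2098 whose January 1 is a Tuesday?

Jan 1 advances by 2 weekdays after a leap year and by 1 after a common year.
2098: Jan 1 is Wednesday.
2099: Thursday
2100: Friday
2101: Saturday
2102: Sunday
2103: Monday
2104: Tuesday (leap)
2104 begins on a Tuesday

2104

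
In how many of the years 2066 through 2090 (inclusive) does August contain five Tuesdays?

August has 31 days; it has five Tuesdays when Tuesday falls among the first (month-length − 28) days — i.e. when August 1 is one of Tuesday/Monday/Sunday.
August 1 by year: 2066:Sun✓ 2067:Mon✓ 2068:Wed 2069:Thu 2070:Fri 2071:Sat 2072:Mon✓ 2073:Tue✓ 2074:Wed 2075:Thu 2076:Sat 2077:Sun✓ 2078:Mon✓ 2079:Tue✓ 2080:Thu 2081:Fri 2082:Sat 2083:Sun✓ 2084:Tue✓ 2085:Wed 2086:Thu 2087:Fri 2088:Sun✓ 2089:Mon✓ 2090:Tue✓
Years with five Tuesdays: 2066, 2067, 2072, 2073, 2077, 2078, 2079, 2083, 2084, 2088, 2089, 2090 → 12.

12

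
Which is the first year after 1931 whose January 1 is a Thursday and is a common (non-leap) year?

Jan 1 advances by 2 weekdays after a leap year and by 1 after a common year.
1931: Jan 1 is Thursday.
1932: Friday (leap)
1933: Sunday
1934: Monday
1935: Tuesday
1936: Wednesday (leap)
1937: Friday
1938: Saturday
1939: Sunday
1940: Monday (leap)
1941: Wednesday
1942: Thursday
1942 begins on a Thursday and is a common year.

1942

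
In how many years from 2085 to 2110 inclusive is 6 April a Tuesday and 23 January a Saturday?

3

Check each year's weekday for 6 April and 23 January:
  2085: Fri/Tue  2086: Sat/Wed  2087: Sun/Thu  2088: Tue/Fri  2089: Wed/Sun  2090: Thu/Mon  2091: Fri/Tue  2092: Sun/Wed  2093: Mon/Fri  2094: Tue/Sat ✓  2095: Wed/Sun  2096: Fri/Mon  2097: Sat/Wed  2098: Sun/Thu  2099: Mon/Fri  2100: Tue/Sat ✓  2101: Wed/Sun  2102: Thu/Mon  2103: Fri/Tue  2104: Sun/Wed  2105: Mon/Fri  2106: Tue/Sat ✓  2107: Wed/Sun  2108: Fri/Mon  2109: Sat/Wed  2110: Sun/Thu
Both conditions hold in: 2094, 2100, 2106 — 3.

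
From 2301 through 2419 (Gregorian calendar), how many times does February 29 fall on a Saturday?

4

Leap years in 2301–2419: 29 of them.
Feb 29 weekday advances by 5 (mod 7) from one leap year to the next four years later (or differs when a century non-leap intervenes).
Leap-day weekdays: 2304:Mon 2308:Sat✓ 2312:Thu 2316:Tue 2320:Sun 2324:Fri 2328:Wed 2332:Mon 2336:Sat✓ 2340:Thu 2344:Tue 2348:Sun 2352:Fri …(3 more)… 2368:Thu 2372:Tue 2376:Sun 2380:Fri 2384:Wed 2388:Mon 2392:Sat✓ 2396:Thu 2400:Tue 2404:Sun 2408:Fri 2412:Wed 2416:Mon
Saturday: 2308, 2336, 2364, 2392 → 4.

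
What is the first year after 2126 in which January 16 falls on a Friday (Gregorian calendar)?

From one year to the next, a fixed date's weekday advances by 1, or by 2 when a Feb 29 lies between the two dates.
2126: January 16 is Wednesday.
2127: Thursday (+1)
2128: Friday (+1)
January 16 falls on a Friday in 2128.

2128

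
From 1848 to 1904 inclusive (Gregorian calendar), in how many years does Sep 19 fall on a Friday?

Track Sep 19's weekday year by year (advancing +1, or +2 across a Feb 29):
  1848: Tue  1849: Wed (+1)  1850: Thu (+1)  1851: Fri (+1) ✓  1852: Sun (+2)
  1853: Mon (+1)  1854: Tue (+1)  1855: Wed (+1)  1856: Fri (+2) ✓  1857: Sat (+1)
  1858: Sun (+1)  1859: Mon (+1)  1860: Wed (+2)  1861: Thu (+1)  … (29 more years) …
  1891: Sat (+1)  1892: Mon (+2)  1893: Tue (+1)  1894: Wed (+1)  1895: Thu (+1)
  1896: Sat (+2)  1897: Sun (+1)  1898: Mon (+1)  1899: Tue (+1)  1900: Wed (+1)
  1901: Thu (+1)  1902: Fri (+1) ✓  1903: Sat (+1)  1904: Mon (+2)
Friday years: 1851, 1856, 1862, 1873, 1879, 1884, 1890, 1902 — 8 in total.

8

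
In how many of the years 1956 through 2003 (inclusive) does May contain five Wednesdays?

May has 31 days; it has five Wednesdays when Wednesday falls among the first (month-length − 28) days — i.e. when May 1 is one of Wednesday/Tuesday/Monday.
May 1 by year: 1956:Tue✓ 1957:Wed✓ 1958:Thu 1959:Fri 1960:Sun 1961:Mon✓ 1962:Tue✓ 1963:Wed✓ 1964:Fri 1965:Sat 1966:Sun 1967:Mon✓ 1968:Wed✓ 1969:Thu 1970:Fri …(18 more)… 1989:Mon✓ 1990:Tue✓ 1991:Wed✓ 1992:Fri 1993:Sat 1994:Sun 1995:Mon✓ 1996:Wed✓ 1997:Thu 1998:Fri 1999:Sat 2000:Mon✓ 2001:Tue✓ 2002:Wed✓ 2003:Thu
Years with five Wednesdays: 1956, 1957, 1961, 1962, 1963, 1967, 1968, 1972, 1973, 1974, 1978, 1979, 1984, 1985, 1989, 1990, 1991, 1995, 1996, 2000, 2001, 2002 → 22.

22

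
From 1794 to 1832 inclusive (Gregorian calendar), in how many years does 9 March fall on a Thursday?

5

Track 9 March's weekday year by year (advancing +1, or +2 across a Feb 29):
  1794: Sun  1795: Mon (+1)  1796: Wed (+2)  1797: Thu (+1) ✓  1798: Fri (+1)
  1799: Sat (+1)  1800: Sun (+1)  1801: Mon (+1)  1802: Tue (+1)  1803: Wed (+1)
  1804: Fri (+2)  1805: Sat (+1)  1806: Sun (+1)  1807: Mon (+1)  … (11 more years) …
  1819: Tue (+1)  1820: Thu (+2) ✓  1821: Fri (+1)  1822: Sat (+1)  1823: Sun (+1)
  1824: Tue (+2)  1825: Wed (+1)  1826: Thu (+1) ✓  1827: Fri (+1)  1828: Sun (+2)
  1829: Mon (+1)  1830: Tue (+1)  1831: Wed (+1)  1832: Fri (+2)
Thursday years: 1797, 1809, 1815, 1820, 1826 — 5 in total.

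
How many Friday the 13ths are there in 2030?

2

Check the 13th of each month of 2030: Jan 13: Sun, Feb 13: Wed, Mar 13: Wed, Apr 13: Sat, May 13: Mon, Jun 13: Thu, Jul 13: Sat, Aug 13: Tue, Sep 13: Fri, Oct 13: Sun, Nov 13: Wed, Dec 13: Fri.
Friday occurs in September, December — 2 months.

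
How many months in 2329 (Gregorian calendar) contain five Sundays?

A month of length L has five Sundays iff its first Sunday is on day ≤ L−28 (so day 1–3 in a 31-day month, 1–2 in a 30-day month, day 1 in a leap February).
Checking each month of 2329: Jan starts Tue (31d); Feb starts Fri (28d); Mar starts Fri (31d) ✓; Apr starts Mon (30d); May starts Wed (31d); Jun starts Sat (30d) ✓; Jul starts Mon (31d); Aug starts Thu (31d); Sep starts Sun (30d) ✓; Oct starts Tue (31d); Nov starts Fri (30d); Dec starts Sun (31d) ✓.
Five-Sunday months: March, June, September, December → 4.

4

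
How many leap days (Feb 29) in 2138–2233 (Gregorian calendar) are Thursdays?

Leap years in 2138–2233: 23 of them.
Feb 29 weekday advances by 5 (mod 7) from one leap year to the next four years later (or differs when a century non-leap intervenes).
Leap-day weekdays: 2140:Mon 2144:Sat 2148:Thu✓ 2152:Tue 2156:Sun 2160:Fri 2164:Wed 2168:Mon 2172:Sat 2176:Thu✓ 2180:Tue 2184:Sun 2188:Fri 2192:Wed 2196:Mon 2204:Wed 2208:Mon 2212:Sat 2216:Thu✓ 2220:Tue 2224:Sun 2228:Fri 2232:Wed
Thursday: 2148, 2176, 2216 → 3.

3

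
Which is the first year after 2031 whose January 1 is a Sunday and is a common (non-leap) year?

Jan 1 advances by 2 weekdays after a leap year and by 1 after a common year.
2031: Jan 1 is Wednesday.
2032: Thursday (leap)
2033: Saturday
2034: Sunday
2034 begins on a Sunday and is a common year.

2034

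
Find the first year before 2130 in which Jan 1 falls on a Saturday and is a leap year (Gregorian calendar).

Jan 1 advances by 2 weekdays after a leap year and by 1 after a common year.
2130: Jan 1 is Sunday.
2129: Saturday
2128: Thursday (leap)
2127: Wednesday
2126: Tuesday
2125: Monday
2124: Saturday (leap)
2124 begins on a Saturday and is a leap year.

2124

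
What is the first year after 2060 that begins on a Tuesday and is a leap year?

2064

Jan 1 advances by 2 weekdays after a leap year and by 1 after a common year.
2060: Jan 1 is Thursday (leap).
2061: Saturday
2062: Sunday
2063: Monday
2064: Tuesday (leap)
2064 begins on a Tuesday and is a leap year.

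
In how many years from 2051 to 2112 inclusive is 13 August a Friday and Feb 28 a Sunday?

Check each year's weekday for 13 August and Feb 28:
  2051: Sun/Tue  2052: Tue/Wed  2053: Wed/Fri  2054: Thu/Sat  2055: Fri/Sun ✓  2056: Sun/Mon  2057: Mon/Wed  2058: Tue/Thu  2059: Wed/Fri  2060: Fri/Sat  2061: Sat/Mon  2062: Sun/Tue  2063: Mon/Wed  2064: Wed/Thu  …(34 more)…  2099: Thu/Sat  2100: Fri/Sun ✓  2101: Sat/Mon  2102: Sun/Tue  2103: Mon/Wed  2104: Wed/Thu  2105: Thu/Sat  2106: Fri/Sun ✓  2107: Sat/Mon  2108: Mon/Tue  2109: Tue/Thu  2110: Wed/Fri  2111: Thu/Sat  2112: Sat/Sun
Both conditions hold in: 2055, 2066, 2077, 2083, 2094, 2100, 2106 — 7.

7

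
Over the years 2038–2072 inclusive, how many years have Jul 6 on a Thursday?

Track Jul 6's weekday year by year (advancing +1, or +2 across a Feb 29):
  2038: Tue  2039: Wed (+1)  2040: Fri (+2)  2041: Sat (+1)  2042: Sun (+1)
  2043: Mon (+1)  2044: Wed (+2)  2045: Thu (+1) ✓  2046: Fri (+1)  2047: Sat (+1)
  2048: Mon (+2)  2049: Tue (+1)  2050: Wed (+1)  2051: Thu (+1) ✓  … (7 more years) …
  2059: Sun (+1)  2060: Tue (+2)  2061: Wed (+1)  2062: Thu (+1) ✓  2063: Fri (+1)
  2064: Sun (+2)  2065: Mon (+1)  2066: Tue (+1)  2067: Wed (+1)  2068: Fri (+2)
  2069: Sat (+1)  2070: Sun (+1)  2071: Mon (+1)  2072: Wed (+2)
Thursday years: 2045, 2051, 2056, 2062 — 4 in total.

4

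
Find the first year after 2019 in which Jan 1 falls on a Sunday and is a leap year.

Jan 1 advances by 2 weekdays after a leap year and by 1 after a common year.
2019: Jan 1 is Tuesday.
2020: Wednesday (leap)
2021: Friday
2022: Saturday
2023: Sunday
2024: Monday (leap)
2025: Wednesday
2026: Thursday
2027: Friday
2028: Saturday (leap)
2029: Monday
2030: Tuesday
2031: Wednesday
2032: Thursday (leap)
2033: Saturday
2034: Sunday
2035: Monday
2036: Tuesday (leap)
2037: Thursday
2038: Friday
2039: Saturday
2040: Sunday (leap)
2040 begins on a Sunday and is a leap year.

2040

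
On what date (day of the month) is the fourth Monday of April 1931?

April 1, 1931 is a Wednesday, so the first Monday is the 6th.
The fourth Monday is 6 + 21 = 27.

27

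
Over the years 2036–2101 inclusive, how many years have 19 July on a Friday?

Track 19 July's weekday year by year (advancing +1, or +2 across a Feb 29):
  2036: Sat  2037: Sun (+1)  2038: Mon (+1)  2039: Tue (+1)  2040: Thu (+2)
  2041: Fri (+1) ✓  2042: Sat (+1)  2043: Sun (+1)  2044: Tue (+2)  2045: Wed (+1)
  2046: Thu (+1)  2047: Fri (+1) ✓  2048: Sun (+2)  2049: Mon (+1)  … (38 more years) …
  2088: Mon (+2)  2089: Tue (+1)  2090: Wed (+1)  2091: Thu (+1)  2092: Sat (+2)
  2093: Sun (+1)  2094: Mon (+1)  2095: Tue (+1)  2096: Thu (+2)  2097: Fri (+1) ✓
  2098: Sat (+1)  2099: Sun (+1)  2100: Mon (+1)  2101: Tue (+1)
Friday years: 2041, 2047, 2052, 2058, 2069, 2075, 2080, 2086, 2097 — 9 in total.

9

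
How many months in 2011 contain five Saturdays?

5

A month of length L has five Saturdays iff its first Saturday is on day ≤ L−28 (so day 1–3 in a 31-day month, 1–2 in a 30-day month, day 1 in a leap February).
Checking each month of 2011: Jan starts Sat (31d) ✓; Feb starts Tue (28d); Mar starts Tue (31d); Apr starts Fri (30d) ✓; May starts Sun (31d); Jun starts Wed (30d); Jul starts Fri (31d) ✓; Aug starts Mon (31d); Sep starts Thu (30d); Oct starts Sat (31d) ✓; Nov starts Tue (30d); Dec starts Thu (31d) ✓.
Five-Saturday months: January, April, July, October, December → 5.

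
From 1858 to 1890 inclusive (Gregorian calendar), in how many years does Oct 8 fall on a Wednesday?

Track Oct 8's weekday year by year (advancing +1, or +2 across a Feb 29):
  1858: Fri  1859: Sat (+1)  1860: Mon (+2)  1861: Tue (+1)  1862: Wed (+1) ✓
  1863: Thu (+1)  1864: Sat (+2)  1865: Sun (+1)  1866: Mon (+1)  1867: Tue (+1)
  1868: Thu (+2)  1869: Fri (+1)  1870: Sat (+1)  1871: Sun (+1)  … (5 more years) …
  1877: Mon (+1)  1878: Tue (+1)  1879: Wed (+1) ✓  1880: Fri (+2)  1881: Sat (+1)
  1882: Sun (+1)  1883: Mon (+1)  1884: Wed (+2) ✓  1885: Thu (+1)  1886: Fri (+1)
  1887: Sat (+1)  1888: Mon (+2)  1889: Tue (+1)  1890: Wed (+1) ✓
Wednesday years: 1862, 1873, 1879, 1884, 1890 — 5 in total.

5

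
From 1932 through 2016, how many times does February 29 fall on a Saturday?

Leap years in 1932–2016: 22 of them.
Feb 29 weekday advances by 5 (mod 7) from one leap year to the next four years later (or differs when a century non-leap intervenes).
Leap-day weekdays: 1932:Mon 1936:Sat✓ 1940:Thu 1944:Tue 1948:Sun 1952:Fri 1956:Wed 1960:Mon 1964:Sat✓ 1968:Thu 1972:Tue 1976:Sun 1980:Fri 1984:Wed 1988:Mon 1992:Sat✓ 1996:Thu 2000:Tue 2004:Sun 2008:Fri 2012:Wed 2016:Mon
Saturday: 1936, 1964, 1992 → 3.

3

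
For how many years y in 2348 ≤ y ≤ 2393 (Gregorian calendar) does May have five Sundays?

21

May has 31 days; it has five Sundays when Sunday falls among the first (month-length − 28) days — i.e. when May 1 is one of Sunday/Saturday/Friday.
May 1 by year: 2348:Sat✓ 2349:Sun✓ 2350:Mon 2351:Tue 2352:Thu 2353:Fri✓ 2354:Sat✓ 2355:Sun✓ 2356:Tue 2357:Wed 2358:Thu 2359:Fri✓ 2360:Sun✓ 2361:Mon 2362:Tue …(16 more)… 2379:Tue 2380:Thu 2381:Fri✓ 2382:Sat✓ 2383:Sun✓ 2384:Tue 2385:Wed 2386:Thu 2387:Fri✓ 2388:Sun✓ 2389:Mon 2390:Tue 2391:Wed 2392:Fri✓ 2393:Sat✓
Years with five Sundays: 2348, 2349, 2353, 2354, 2355, 2359, 2360, 2364, 2365, 2366, 2370, 2371, 2376, 2377, 2381, 2382, 2383, 2387, 2388, 2392, 2393 → 21.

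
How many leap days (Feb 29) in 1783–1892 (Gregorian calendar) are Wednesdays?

5

Leap years in 1783–1892: 27 of them.
Feb 29 weekday advances by 5 (mod 7) from one leap year to the next four years later (or differs when a century non-leap intervenes).
Leap-day weekdays: 1784:Sun 1788:Fri 1792:Wed✓ 1796:Mon 1804:Wed✓ 1808:Mon 1812:Sat 1816:Thu 1820:Tue 1824:Sun 1828:Fri 1832:Wed✓ 1836:Mon 1840:Sat 1844:Thu 1848:Tue 1852:Sun 1856:Fri 1860:Wed✓ 1864:Mon 1868:Sat 1872:Thu 1876:Tue 1880:Sun 1884:Fri 1888:Wed✓ 1892:Mon
Wednesday: 1792, 1804, 1832, 1860, 1888 → 5.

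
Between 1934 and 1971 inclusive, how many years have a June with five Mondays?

June has 30 days; it has five Mondays when Monday falls among the first (month-length − 28) days — i.e. when June 1 is one of Monday/Sunday.
June 1 by year: 1934:Fri 1935:Sat 1936:Mon✓ 1937:Tue 1938:Wed 1939:Thu 1940:Sat 1941:Sun✓ 1942:Mon✓ 1943:Tue 1944:Thu 1945:Fri 1946:Sat 1947:Sun✓ 1948:Tue …(8 more)… 1957:Sat 1958:Sun✓ 1959:Mon✓ 1960:Wed 1961:Thu 1962:Fri 1963:Sat 1964:Mon✓ 1965:Tue 1966:Wed 1967:Thu 1968:Sat 1969:Sun✓ 1970:Mon✓ 1971:Tue
Years with five Mondays: 1936, 1941, 1942, 1947, 1952, 1953, 1958, 1959, 1964, 1969, 1970 → 11.

11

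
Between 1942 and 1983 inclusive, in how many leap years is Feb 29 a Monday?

Leap years in 1942–1983: 10 of them.
Feb 29 weekday advances by 5 (mod 7) from one leap year to the next four years later (or differs when a century non-leap intervenes).
Leap-day weekdays: 1944:Tue 1948:Sun 1952:Fri 1956:Wed 1960:Mon✓ 1964:Sat 1968:Thu 1972:Tue 1976:Sun 1980:Fri
Monday: 1960 → 1.

1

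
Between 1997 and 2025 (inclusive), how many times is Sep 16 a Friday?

4

Track Sep 16's weekday year by year (advancing +1, or +2 across a Feb 29):
  1997: Tue  1998: Wed (+1)  1999: Thu (+1)  2000: Sat (+2)  2001: Sun (+1)
  2002: Mon (+1)  2003: Tue (+1)  2004: Thu (+2)  2005: Fri (+1) ✓  2006: Sat (+1)
  2007: Sun (+1)  2008: Tue (+2)  2009: Wed (+1)  2010: Thu (+1)  2011: Fri (+1) ✓
  2012: Sun (+2)  2013: Mon (+1)  2014: Tue (+1)  2015: Wed (+1)  2016: Fri (+2) ✓
  2017: Sat (+1)  2018: Sun (+1)  2019: Mon (+1)  2020: Wed (+2)  2021: Thu (+1)
  2022: Fri (+1) ✓  2023: Sat (+1)  2024: Mon (+2)  2025: Tue (+1)
Friday years: 2005, 2011, 2016, 2022 — 4 in total.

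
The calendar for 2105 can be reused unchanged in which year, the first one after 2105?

2111

Two years share a calendar iff Jan 1 falls on the same weekday and both are leap or both are common. 2105: Jan 1 is Thursday, common year.
2106: Jan 1 Friday, common
2107: Jan 1 Saturday, common
2108: Jan 1 Sunday, leap
2109: Jan 1 Tuesday, common
2110: Jan 1 Wednesday, common
2111: Jan 1 Thursday, common
2111 matches on both conditions.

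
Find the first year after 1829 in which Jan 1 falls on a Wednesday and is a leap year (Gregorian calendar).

Jan 1 advances by 2 weekdays after a leap year and by 1 after a common year.
1829: Jan 1 is Thursday.
1830: Friday
1831: Saturday
1832: Sunday (leap)
1833: Tuesday
1834: Wednesday
1835: Thursday
1836: Friday (leap)
1837: Sunday
1838: Monday
1839: Tuesday
1840: Wednesday (leap)
1840 begins on a Wednesday and is a leap year.

1840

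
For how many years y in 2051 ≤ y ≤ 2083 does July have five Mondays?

July has 31 days; it has five Mondays when Monday falls among the first (month-length − 28) days — i.e. when July 1 is one of Monday/Sunday/Saturday.
July 1 by year: 2051:Sat✓ 2052:Mon✓ 2053:Tue 2054:Wed 2055:Thu 2056:Sat✓ 2057:Sun✓ 2058:Mon✓ 2059:Tue 2060:Thu 2061:Fri 2062:Sat✓ 2063:Sun✓ 2064:Tue 2065:Wed …(3 more)… 2069:Mon✓ 2070:Tue 2071:Wed 2072:Fri 2073:Sat✓ 2074:Sun✓ 2075:Mon✓ 2076:Wed 2077:Thu 2078:Fri 2079:Sat✓ 2080:Mon✓ 2081:Tue 2082:Wed 2083:Thu
Years with five Mondays: 2051, 2052, 2056, 2057, 2058, 2062, 2063, 2068, 2069, 2073, 2074, 2075, 2079, 2080 → 14.

14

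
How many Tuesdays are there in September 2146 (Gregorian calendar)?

September 2146 has 30 days and begins on Thursday.
The first Tuesday is September 6.
Tuesdays fall on 6, 13, 20, 27 — that's 4.

4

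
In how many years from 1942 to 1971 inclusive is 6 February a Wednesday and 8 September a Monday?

1

Check each year's weekday for 6 February and 8 September:
  1942: Fri/Tue  1943: Sat/Wed  1944: Sun/Fri  1945: Tue/Sat  1946: Wed/Sun  1947: Thu/Mon  1948: Fri/Wed  1949: Sun/Thu  1950: Mon/Fri  1951: Tue/Sat  1952: Wed/Mon ✓  1953: Fri/Tue  1954: Sat/Wed  1955: Sun/Thu  1956: Mon/Sat  1957: Wed/Sun  1958: Thu/Mon  1959: Fri/Tue  1960: Sat/Thu  1961: Mon/Fri  1962: Tue/Sat  1963: Wed/Sun  1964: Thu/Tue  1965: Sat/Wed  1966: Sun/Thu  1967: Mon/Fri  1968: Tue/Sun  1969: Thu/Mon  1970: Fri/Tue  1971: Sat/Wed
Both conditions hold in: 1952 — 1.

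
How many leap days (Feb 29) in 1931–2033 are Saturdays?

4

Leap years in 1931–2033: 26 of them.
Feb 29 weekday advances by 5 (mod 7) from one leap year to the next four years later (or differs when a century non-leap intervenes).
Leap-day weekdays: 1932:Mon 1936:Sat✓ 1940:Thu 1944:Tue 1948:Sun 1952:Fri 1956:Wed 1960:Mon 1964:Sat✓ 1968:Thu 1972:Tue 1976:Sun 1980:Fri 1984:Wed 1988:Mon 1992:Sat✓ 1996:Thu 2000:Tue 2004:Sun 2008:Fri 2012:Wed 2016:Mon 2020:Sat✓ 2024:Thu 2028:Tue 2032:Sun
Saturday: 1936, 1964, 1992, 2020 → 4.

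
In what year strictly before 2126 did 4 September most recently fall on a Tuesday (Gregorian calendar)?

From one year to the next, a fixed date's weekday advances by 1, or by 2 when a Feb 29 lies between the two dates.
2126: September 4 is Wednesday.
2125: Tuesday (−1)
4 September falls on a Tuesday in 2125.

2125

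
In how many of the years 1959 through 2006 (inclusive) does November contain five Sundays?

13

November has 30 days; it has five Sundays when Sunday falls among the first (month-length − 28) days — i.e. when November 1 is one of Sunday/Saturday.
November 1 by year: 1959:Sun✓ 1960:Tue 1961:Wed 1962:Thu 1963:Fri 1964:Sun✓ 1965:Mon 1966:Tue 1967:Wed 1968:Fri 1969:Sat✓ 1970:Sun✓ 1971:Mon 1972:Wed 1973:Thu …(18 more)… 1992:Sun✓ 1993:Mon 1994:Tue 1995:Wed 1996:Fri 1997:Sat✓ 1998:Sun✓ 1999:Mon 2000:Wed 2001:Thu 2002:Fri 2003:Sat✓ 2004:Mon 2005:Tue 2006:Wed
Years with five Sundays: 1959, 1964, 1969, 1970, 1975, 1980, 1981, 1986, 1987, 1992, 1997, 1998, 2003 → 13.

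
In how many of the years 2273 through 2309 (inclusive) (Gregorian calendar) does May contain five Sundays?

May has 31 days; it has five Sundays when Sunday falls among the first (month-length − 28) days — i.e. when May 1 is one of Sunday/Saturday/Friday.
May 1 by year: 2273:Thu 2274:Fri✓ 2275:Sat✓ 2276:Mon 2277:Tue 2278:Wed 2279:Thu 2280:Sat✓ 2281:Sun✓ 2282:Mon 2283:Tue 2284:Thu 2285:Fri✓ 2286:Sat✓ 2287:Sun✓ …(7 more)… 2295:Wed 2296:Fri✓ 2297:Sat✓ 2298:Sun✓ 2299:Mon 2300:Tue 2301:Wed 2302:Thu 2303:Fri✓ 2304:Sun✓ 2305:Mon 2306:Tue 2307:Wed 2308:Fri✓ 2309:Sat✓
Years with five Sundays: 2274, 2275, 2280, 2281, 2285, 2286, 2287, 2291, 2292, 2296, 2297, 2298, 2303, 2304, 2308, 2309 → 16.

16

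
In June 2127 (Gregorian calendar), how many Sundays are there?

June 2127 has 30 days and begins on Sunday.
The first Sunday is June 1.
Sundays fall on 1, 8, 15, 22, 29 — that's 5.

5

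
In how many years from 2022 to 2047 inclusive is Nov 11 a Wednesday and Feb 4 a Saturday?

Check each year's weekday for Nov 11 and Feb 4:
  2022: Fri/Fri  2023: Sat/Sat  2024: Mon/Sun  2025: Tue/Tue  2026: Wed/Wed  2027: Thu/Thu  2028: Sat/Fri  2029: Sun/Sun  2030: Mon/Mon  2031: Tue/Tue  2032: Thu/Wed  2033: Fri/Fri  2034: Sat/Sat  2035: Sun/Sun  2036: Tue/Mon  2037: Wed/Wed  2038: Thu/Thu  2039: Fri/Fri  2040: Sun/Sat  2041: Mon/Mon  2042: Tue/Tue  2043: Wed/Wed  2044: Fri/Thu  2045: Sat/Sat  2046: Sun/Sun  2047: Mon/Mon
Both conditions hold in: no year — 0.

0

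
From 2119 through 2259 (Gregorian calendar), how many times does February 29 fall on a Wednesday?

Leap years in 2119–2259: 34 of them.
Feb 29 weekday advances by 5 (mod 7) from one leap year to the next four years later (or differs when a century non-leap intervenes).
Leap-day weekdays: 2120:Thu 2124:Tue 2128:Sun 2132:Fri 2136:Wed✓ 2140:Mon 2144:Sat 2148:Thu 2152:Tue 2156:Sun 2160:Fri 2164:Wed✓ 2168:Mon …(8 more)… 2208:Mon 2212:Sat 2216:Thu 2220:Tue 2224:Sun 2228:Fri 2232:Wed✓ 2236:Mon 2240:Sat 2244:Thu 2248:Tue 2252:Sun 2256:Fri
Wednesday: 2136, 2164, 2192, 2204, 2232 → 5.

5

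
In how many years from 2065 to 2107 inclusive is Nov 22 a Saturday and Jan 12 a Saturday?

Check each year's weekday for Nov 22 and Jan 12:
  2065: Sun/Mon  2066: Mon/Tue  2067: Tue/Wed  2068: Thu/Thu  2069: Fri/Sat  2070: Sat/Sun  2071: Sun/Mon  2072: Tue/Tue  2073: Wed/Thu  2074: Thu/Fri  2075: Fri/Sat  2076: Sun/Sun  2077: Mon/Tue  2078: Tue/Wed  …(15 more)…  2094: Mon/Tue  2095: Tue/Wed  2096: Thu/Thu  2097: Fri/Sat  2098: Sat/Sun  2099: Sun/Mon  2100: Mon/Tue  2101: Tue/Wed  2102: Wed/Thu  2103: Thu/Fri  2104: Sat/Sat ✓  2105: Sun/Mon  2106: Mon/Tue  2107: Tue/Wed
Both conditions hold in: 2092, 2104 — 2.

2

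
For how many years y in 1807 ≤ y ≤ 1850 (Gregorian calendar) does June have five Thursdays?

13

June has 30 days; it has five Thursdays when Thursday falls among the first (month-length − 28) days — i.e. when June 1 is one of Thursday/Wednesday.
June 1 by year: 1807:Mon 1808:Wed✓ 1809:Thu✓ 1810:Fri 1811:Sat 1812:Mon 1813:Tue 1814:Wed✓ 1815:Thu✓ 1816:Sat 1817:Sun 1818:Mon 1819:Tue 1820:Thu✓ 1821:Fri …(14 more)… 1836:Wed✓ 1837:Thu✓ 1838:Fri 1839:Sat 1840:Mon 1841:Tue 1842:Wed✓ 1843:Thu✓ 1844:Sat 1845:Sun 1846:Mon 1847:Tue 1848:Thu✓ 1849:Fri 1850:Sat
Years with five Thursdays: 1808, 1809, 1814, 1815, 1820, 1825, 1826, 1831, 1836, 1837, 1842, 1843, 1848 → 13.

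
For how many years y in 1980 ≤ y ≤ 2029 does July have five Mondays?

July has 31 days; it has five Mondays when Monday falls among the first (month-length − 28) days — i.e. when July 1 is one of Monday/Sunday/Saturday.
July 1 by year: 1980:Tue 1981:Wed 1982:Thu 1983:Fri 1984:Sun✓ 1985:Mon✓ 1986:Tue 1987:Wed 1988:Fri 1989:Sat✓ 1990:Sun✓ 1991:Mon✓ 1992:Wed 1993:Thu 1994:Fri …(20 more)… 2015:Wed 2016:Fri 2017:Sat✓ 2018:Sun✓ 2019:Mon✓ 2020:Wed 2021:Thu 2022:Fri 2023:Sat✓ 2024:Mon✓ 2025:Tue 2026:Wed 2027:Thu 2028:Sat✓ 2029:Sun✓
Years with five Mondays: 1984, 1985, 1989, 1990, 1991, 1995, 1996, 2000, 2001, 2002, 2006, 2007, 2012, 2013, 2017, 2018, 2019, 2023, 2024, 2028, 2029 → 21.

21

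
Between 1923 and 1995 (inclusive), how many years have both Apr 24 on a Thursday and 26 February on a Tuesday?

3

Check each year's weekday for Apr 24 and 26 February:
  1923: Tue/Mon  1924: Thu/Tue ✓  1925: Fri/Thu  1926: Sat/Fri  1927: Sun/Sat  1928: Tue/Sun  1929: Wed/Tue  1930: Thu/Wed  1931: Fri/Thu  1932: Sun/Fri  1933: Mon/Sun  1934: Tue/Mon  1935: Wed/Tue  1936: Fri/Wed  …(45 more)…  1982: Sat/Fri  1983: Sun/Sat  1984: Tue/Sun  1985: Wed/Tue  1986: Thu/Wed  1987: Fri/Thu  1988: Sun/Fri  1989: Mon/Sun  1990: Tue/Mon  1991: Wed/Tue  1992: Fri/Wed  1993: Sat/Fri  1994: Sun/Sat  1995: Mon/Sun
Both conditions hold in: 1924, 1952, 1980 — 3.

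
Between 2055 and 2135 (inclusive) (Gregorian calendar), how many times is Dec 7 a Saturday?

10

Track Dec 7's weekday year by year (advancing +1, or +2 across a Feb 29):
  2055: Tue  2056: Thu (+2)  2057: Fri (+1)  2058: Sat (+1) ✓  2059: Sun (+1)
  2060: Tue (+2)  2061: Wed (+1)  2062: Thu (+1)  2063: Fri (+1)  2064: Sun (+2)
  2065: Mon (+1)  2066: Tue (+1)  2067: Wed (+1)  2068: Fri (+2)  … (53 more years) …
  2122: Mon (+1)  2123: Tue (+1)  2124: Thu (+2)  2125: Fri (+1)  2126: Sat (+1) ✓
  2127: Sun (+1)  2128: Tue (+2)  2129: Wed (+1)  2130: Thu (+1)  2131: Fri (+1)
  2132: Sun (+2)  2133: Mon (+1)  2134: Tue (+1)  2135: Wed (+1)
Saturday years: 2058, 2069, 2075, 2080, 2086, 2097, 2109, 2115, 2120, 2126 — 10 in total.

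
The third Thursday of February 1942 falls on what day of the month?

19

February 1, 1942 is a Sunday, so the first Thursday is the 5th.
The third Thursday is 5 + 14 = 19.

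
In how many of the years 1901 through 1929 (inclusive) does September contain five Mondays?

September has 30 days; it has five Mondays when Monday falls among the first (month-length − 28) days — i.e. when September 1 is one of Monday/Sunday.
September 1 by year: 1901:Sun✓ 1902:Mon✓ 1903:Tue 1904:Thu 1905:Fri 1906:Sat 1907:Sun✓ 1908:Tue 1909:Wed 1910:Thu 1911:Fri 1912:Sun✓ 1913:Mon✓ 1914:Tue 1915:Wed 1916:Fri 1917:Sat 1918:Sun✓ 1919:Mon✓ 1920:Wed 1921:Thu 1922:Fri 1923:Sat 1924:Mon✓ 1925:Tue 1926:Wed 1927:Thu 1928:Sat 1929:Sun✓
Years with five Mondays: 1901, 1902, 1907, 1912, 1913, 1918, 1919, 1924, 1929 → 9.

9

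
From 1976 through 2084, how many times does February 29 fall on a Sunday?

4

Leap years in 1976–2084: 28 of them.
Feb 29 weekday advances by 5 (mod 7) from one leap year to the next four years later (or differs when a century non-leap intervenes).
Leap-day weekdays: 1976:Sun✓ 1980:Fri 1984:Wed 1988:Mon 1992:Sat 1996:Thu 2000:Tue 2004:Sun✓ 2008:Fri 2012:Wed 2016:Mon 2020:Sat 2024:Thu 2028:Tue 2032:Sun✓ 2036:Fri 2040:Wed 2044:Mon 2048:Sat 2052:Thu 2056:Tue 2060:Sun✓ 2064:Fri 2068:Wed 2072:Mon 2076:Sat 2080:Thu 2084:Tue
Sunday: 1976, 2004, 2032, 2060 → 4.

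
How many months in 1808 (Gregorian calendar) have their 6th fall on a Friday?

Check the 6th of each month of 1808: Jan 6: Wed, Feb 6: Sat, Mar 6: Sun, Apr 6: Wed, May 6: Fri, Jun 6: Mon, Jul 6: Wed, Aug 6: Sat, Sep 6: Tue, Oct 6: Thu, Nov 6: Sun, Dec 6: Tue.
Friday occurs in May — 1 month.

1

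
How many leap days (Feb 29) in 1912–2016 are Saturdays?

3

Leap years in 1912–2016: 27 of them.
Feb 29 weekday advances by 5 (mod 7) from one leap year to the next four years later (or differs when a century non-leap intervenes).
Leap-day weekdays: 1912:Thu 1916:Tue 1920:Sun 1924:Fri 1928:Wed 1932:Mon 1936:Sat✓ 1940:Thu 1944:Tue 1948:Sun 1952:Fri 1956:Wed 1960:Mon 1964:Sat✓ 1968:Thu 1972:Tue 1976:Sun 1980:Fri 1984:Wed 1988:Mon 1992:Sat✓ 1996:Thu 2000:Tue 2004:Sun 2008:Fri 2012:Wed 2016:Mon
Saturday: 1936, 1964, 1992 → 3.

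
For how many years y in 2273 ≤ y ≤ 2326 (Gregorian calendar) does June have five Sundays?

June has 30 days; it has five Sundays when Sunday falls among the first (month-length − 28) days — i.e. when June 1 is one of Sunday/Saturday.
June 1 by year: 2273:Sun✓ 2274:Mon 2275:Tue 2276:Thu 2277:Fri 2278:Sat✓ 2279:Sun✓ 2280:Tue 2281:Wed 2282:Thu 2283:Fri 2284:Sun✓ 2285:Mon 2286:Tue 2287:Wed …(24 more)… 2312:Sat✓ 2313:Sun✓ 2314:Mon 2315:Tue 2316:Thu 2317:Fri 2318:Sat✓ 2319:Sun✓ 2320:Tue 2321:Wed 2322:Thu 2323:Fri 2324:Sun✓ 2325:Mon 2326:Tue
Years with five Sundays: 2273, 2278, 2279, 2284, 2289, 2290, 2295, 2301, 2302, 2307, 2312, 2313, 2318, 2319, 2324 → 15.

15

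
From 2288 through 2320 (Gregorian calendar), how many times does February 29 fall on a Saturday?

2

Leap years in 2288–2320: 8 of them.
Feb 29 weekday advances by 5 (mod 7) from one leap year to the next four years later (or differs when a century non-leap intervenes).
Leap-day weekdays: 2288:Wed 2292:Mon 2296:Sat✓ 2304:Mon 2308:Sat✓ 2312:Thu 2316:Tue 2320:Sun
Saturday: 2296, 2308 → 2.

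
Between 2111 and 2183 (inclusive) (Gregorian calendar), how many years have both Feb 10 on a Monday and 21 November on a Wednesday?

0

Check each year's weekday for Feb 10 and 21 November:
  2111: Tue/Sat  2112: Wed/Mon  2113: Fri/Tue  2114: Sat/Wed  2115: Sun/Thu  2116: Mon/Sat  2117: Wed/Sun  2118: Thu/Mon  2119: Fri/Tue  2120: Sat/Thu  2121: Mon/Fri  2122: Tue/Sat  2123: Wed/Sun  2124: Thu/Tue  …(45 more)…  2170: Sat/Wed  2171: Sun/Thu  2172: Mon/Sat  2173: Wed/Sun  2174: Thu/Mon  2175: Fri/Tue  2176: Sat/Thu  2177: Mon/Fri  2178: Tue/Sat  2179: Wed/Sun  2180: Thu/Tue  2181: Sat/Wed  2182: Sun/Thu  2183: Mon/Fri
Both conditions hold in: no year — 0.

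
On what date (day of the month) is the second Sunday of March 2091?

11

March 1, 2091 is a Thursday, so the first Sunday is the 4th.
The second Sunday is 4 + 7 = 11.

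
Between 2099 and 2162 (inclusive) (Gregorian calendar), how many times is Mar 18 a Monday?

8

Track Mar 18's weekday year by year (advancing +1, or +2 across a Feb 29):
  2099: Wed  2100: Thu (+1)  2101: Fri (+1)  2102: Sat (+1)  2103: Sun (+1)
  2104: Tue (+2)  2105: Wed (+1)  2106: Thu (+1)  2107: Fri (+1)  2108: Sun (+2)
  2109: Mon (+1) ✓  2110: Tue (+1)  2111: Wed (+1)  2112: Fri (+2)  … (36 more years) …
  2149: Tue (+1)  2150: Wed (+1)  2151: Thu (+1)  2152: Sat (+2)  2153: Sun (+1)
  2154: Mon (+1) ✓  2155: Tue (+1)  2156: Thu (+2)  2157: Fri (+1)  2158: Sat (+1)
  2159: Sun (+1)  2160: Tue (+2)  2161: Wed (+1)  2162: Thu (+1)
Monday years: 2109, 2115, 2120, 2126, 2137, 2143, 2148, 2154 — 8 in total.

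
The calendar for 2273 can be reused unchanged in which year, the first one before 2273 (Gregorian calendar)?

Two years share a calendar iff Jan 1 falls on the same weekday and both are leap or both are common. 2273: Jan 1 is Wednesday, common year.
2272: Jan 1 Monday, leap
2271: Jan 1 Sunday, common
2270: Jan 1 Saturday, common
2269: Jan 1 Friday, common
2268: Jan 1 Wednesday, leap
2267: Jan 1 Tuesday, common
2266: Jan 1 Monday, common
2265: Jan 1 Sunday, common
2264: Jan 1 Friday, leap
2263: Jan 1 Thursday, common
2262: Jan 1 Wednesday, common
2262 matches on both conditions.

2262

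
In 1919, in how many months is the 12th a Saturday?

Check the 12th of each month of 1919: Jan 12: Sun, Feb 12: Wed, Mar 12: Wed, Apr 12: Sat, May 12: Mon, Jun 12: Thu, Jul 12: Sat, Aug 12: Tue, Sep 12: Fri, Oct 12: Sun, Nov 12: Wed, Dec 12: Fri.
Saturday occurs in April, July — 2 months.

2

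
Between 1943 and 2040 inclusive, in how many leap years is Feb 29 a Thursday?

3

Leap years in 1943–2040: 25 of them.
Feb 29 weekday advances by 5 (mod 7) from one leap year to the next four years later (or differs when a century non-leap intervenes).
Leap-day weekdays: 1944:Tue 1948:Sun 1952:Fri 1956:Wed 1960:Mon 1964:Sat 1968:Thu✓ 1972:Tue 1976:Sun 1980:Fri 1984:Wed 1988:Mon 1992:Sat 1996:Thu✓ 2000:Tue 2004:Sun 2008:Fri 2012:Wed 2016:Mon 2020:Sat 2024:Thu✓ 2028:Tue 2032:Sun 2036:Fri 2040:Wed
Thursday: 1968, 1996, 2024 → 3.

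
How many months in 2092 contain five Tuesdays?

A month of length L has five Tuesdays iff its first Tuesday is on day ≤ L−28 (so day 1–3 in a 31-day month, 1–2 in a 30-day month, day 1 in a leap February).
Checking each month of 2092: Jan starts Tue (31d) ✓; Feb starts Fri (29d); Mar starts Sat (31d); Apr starts Tue (30d) ✓; May starts Thu (31d); Jun starts Sun (30d); Jul starts Tue (31d) ✓; Aug starts Fri (31d); Sep starts Mon (30d) ✓; Oct starts Wed (31d); Nov starts Sat (30d); Dec starts Mon (31d) ✓.
Five-Tuesday months: January, April, July, September, December → 5.

5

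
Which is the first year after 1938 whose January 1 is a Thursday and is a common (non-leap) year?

Jan 1 advances by 2 weekdays after a leap year and by 1 after a common year.
1938: Jan 1 is Saturday.
1939: Sunday
1940: Monday (leap)
1941: Wednesday
1942: Thursday
1942 begins on a Thursday and is a common year.

1942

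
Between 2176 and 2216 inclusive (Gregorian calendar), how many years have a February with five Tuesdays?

1

February has 28 days (29 in leap years); it has five Tuesdays when Tuesday falls among the first (month-length − 28) days — i.e. when February 1 is Tuesday in a leap year (never in a common year).
February 1 by year: 2176:Thu 2177:Sat 2178:Sun 2179:Mon 2180:Tue✓ 2181:Thu 2182:Fri 2183:Sat 2184:Sun 2185:Tue 2186:Wed 2187:Thu 2188:Fri 2189:Sun 2190:Mon …(11 more)… 2202:Mon 2203:Tue 2204:Wed 2205:Fri 2206:Sat 2207:Sun 2208:Mon 2209:Wed 2210:Thu 2211:Fri 2212:Sat 2213:Mon 2214:Tue 2215:Wed 2216:Thu
Years with five Tuesdays: 2180 → 1.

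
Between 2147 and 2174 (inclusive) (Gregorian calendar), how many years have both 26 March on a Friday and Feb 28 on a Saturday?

1

Check each year's weekday for 26 March and Feb 28:
  2147: Sun/Tue  2148: Tue/Wed  2149: Wed/Fri  2150: Thu/Sat  2151: Fri/Sun  2152: Sun/Mon  2153: Mon/Wed  2154: Tue/Thu  2155: Wed/Fri  2156: Fri/Sat ✓  2157: Sat/Mon  2158: Sun/Tue  2159: Mon/Wed  2160: Wed/Thu  2161: Thu/Sat  2162: Fri/Sun  2163: Sat/Mon  2164: Mon/Tue  2165: Tue/Thu  2166: Wed/Fri  2167: Thu/Sat  2168: Sat/Sun  2169: Sun/Tue  2170: Mon/Wed  2171: Tue/Thu  2172: Thu/Fri  2173: Fri/Sun  2174: Sat/Mon
Both conditions hold in: 2156 — 1.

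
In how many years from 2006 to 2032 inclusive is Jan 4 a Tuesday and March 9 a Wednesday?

2

Check each year's weekday for Jan 4 and March 9:
  2006: Wed/Thu  2007: Thu/Fri  2008: Fri/Sun  2009: Sun/Mon  2010: Mon/Tue  2011: Tue/Wed ✓  2012: Wed/Fri  2013: Fri/Sat  2014: Sat/Sun  2015: Sun/Mon  2016: Mon/Wed  2017: Wed/Thu  2018: Thu/Fri  2019: Fri/Sat  2020: Sat/Mon  2021: Mon/Tue  2022: Tue/Wed ✓  2023: Wed/Thu  2024: Thu/Sat  2025: Sat/Sun  2026: Sun/Mon  2027: Mon/Tue  2028: Tue/Thu  2029: Thu/Fri  2030: Fri/Sat  2031: Sat/Sun  2032: Sun/Tue
Both conditions hold in: 2011, 2022 — 2.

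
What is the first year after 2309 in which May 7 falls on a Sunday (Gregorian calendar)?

2311

From one year to the next, a fixed date's weekday advances by 1, or by 2 when a Feb 29 lies between the two dates.
2309: May 7 is Friday.
2310: Saturday (+1)
2311: Sunday (+1)
May 7 falls on a Sunday in 2311.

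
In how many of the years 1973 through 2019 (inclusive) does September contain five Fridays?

September has 30 days; it has five Fridays when Friday falls among the first (month-length − 28) days — i.e. when September 1 is one of Friday/Thursday.
September 1 by year: 1973:Sat 1974:Sun 1975:Mon 1976:Wed 1977:Thu✓ 1978:Fri✓ 1979:Sat 1980:Mon 1981:Tue 1982:Wed 1983:Thu✓ 1984:Sat 1985:Sun 1986:Mon 1987:Tue …(17 more)… 2005:Thu✓ 2006:Fri✓ 2007:Sat 2008:Mon 2009:Tue 2010:Wed 2011:Thu✓ 2012:Sat 2013:Sun 2014:Mon 2015:Tue 2016:Thu✓ 2017:Fri✓ 2018:Sat 2019:Sun
Years with five Fridays: 1977, 1978, 1983, 1988, 1989, 1994, 1995, 2000, 2005, 2006, 2011, 2016, 2017 → 13.

13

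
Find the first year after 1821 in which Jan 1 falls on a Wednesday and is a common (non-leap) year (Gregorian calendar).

Jan 1 advances by 2 weekdays after a leap year and by 1 after a common year.
1821: Jan 1 is Monday.
1822: Tuesday
1823: Wednesday
1823 begins on a Wednesday and is a common year.

1823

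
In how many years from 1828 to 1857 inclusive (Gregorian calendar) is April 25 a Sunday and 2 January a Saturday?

3

Check each year's weekday for April 25 and 2 January:
  1828: Fri/Wed  1829: Sat/Fri  1830: Sun/Sat ✓  1831: Mon/Sun  1832: Wed/Mon  1833: Thu/Wed  1834: Fri/Thu  1835: Sat/Fri  1836: Mon/Sat  1837: Tue/Mon  1838: Wed/Tue  1839: Thu/Wed  1840: Sat/Thu  1841: Sun/Sat ✓  1842: Mon/Sun  1843: Tue/Mon  1844: Thu/Tue  1845: Fri/Thu  1846: Sat/Fri  1847: Sun/Sat ✓  1848: Tue/Sun  1849: Wed/Tue  1850: Thu/Wed  1851: Fri/Thu  1852: Sun/Fri  1853: Mon/Sun  1854: Tue/Mon  1855: Wed/Tue  1856: Fri/Wed  1857: Sat/Fri
Both conditions hold in: 1830, 1841, 1847 — 3.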